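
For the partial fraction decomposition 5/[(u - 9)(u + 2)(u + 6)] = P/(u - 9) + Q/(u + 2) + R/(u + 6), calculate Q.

Cover-up at u = -2: Q = 5/[(-2 - 9)(-2 + 6)] = 5/[(-11)(4)] = -5/44


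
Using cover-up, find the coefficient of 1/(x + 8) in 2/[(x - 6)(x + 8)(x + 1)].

Cover (x + 8), set x=-8: 2/[(-8 - 6)(-8 + 1)] = 1/49


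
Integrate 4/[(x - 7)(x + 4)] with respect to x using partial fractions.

Decompose: 4/[(x - 7)(x + 4)] = (4/11)/(x - 7) - (4/11)/(x + 4). Integrate each term: (4/11) ln|(x - 7)| - (4/11) ln|(x + 4)| + C


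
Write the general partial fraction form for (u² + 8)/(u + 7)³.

Repeated linear factor (power 3): P/(u + 7) + Q/(u + 7)² + R/(u + 7)³


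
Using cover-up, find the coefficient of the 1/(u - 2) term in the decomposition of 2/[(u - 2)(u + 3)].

Cover (u - 2), set u=2: 2/((u + 3) at u=2) = 2/(5) = 2/5


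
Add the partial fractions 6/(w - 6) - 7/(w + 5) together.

Common denominator (w - 6)(w + 5). Numerator: 6(w + 5) - 7(w - 6) = (6w + 30) - (7w - 42) = -w + 72
Result: (-w + 72)/[(w - 6)(w + 5)]


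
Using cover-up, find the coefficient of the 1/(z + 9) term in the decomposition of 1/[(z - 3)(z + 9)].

Cover (z + 9), set z=-9: 1/((z - 3) at z=-9) = 1/(-12) = -1/12


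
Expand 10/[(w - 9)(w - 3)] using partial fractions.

10/(w - 9)(w - 3) = P/(w - 9) + Q/(w - 3). P = 10/(9 - 3) = 5/3, Q = 10/(3 - 9) = -5/3
Result: (5/3)/(w - 9) - (5/3)/(w - 3)


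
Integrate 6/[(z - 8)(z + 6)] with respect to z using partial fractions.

Decompose: 6/[(z - 8)(z + 6)] = (3/7)/(z - 8) - (3/7)/(z + 6). Integrate each term: (3/7) ln|(z - 8)| - (3/7) ln|(z + 6)| + C


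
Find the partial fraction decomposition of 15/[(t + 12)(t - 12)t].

Using cover-up method: P = 5/96, Q = 5/96, R = -5/48
Result: (5/96)/(t + 12) + (5/96)/(t - 12) - (5/48)/t


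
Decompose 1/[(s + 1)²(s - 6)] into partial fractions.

Cover-up at s=6: C = 1/(6 + 1)² = 1/49. Cover-up at s=-1: B = 1/(-1 - 6) = -1/7. Comparing s² coeff: A = -C = -1/49
Result: (-1/49)/(s + 1) - (1/7)/(s + 1)² + (1/49)/(s - 6)


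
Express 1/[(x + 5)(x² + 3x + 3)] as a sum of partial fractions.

Cover-up at x = -5: α = 1/((-5)² + 3·(-5) + 3) = 1/13. Then β = -α = -1/13, γ = -α·(3 - 5) = 2/13
Result: (1/13)/(x + 5) - ((1/13)x - 2/13)/(x² + 3x + 3)


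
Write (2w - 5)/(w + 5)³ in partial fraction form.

(2w - 5) = A(w + 5)² + B(w + 5) + C. At w = -5: C = 2·(-5) - 5 = -15. Coefficients: A = 0, B = 2
Result: 2/(w + 5)² - 15/(w + 5)³


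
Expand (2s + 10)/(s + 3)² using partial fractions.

(2s + 10) = α(s + 3) + β. At s = -3: β = 2·(-3) + 10 = 4. Coeff of s: α = 2
Result: 2/(s + 3) + 4/(s + 3)²


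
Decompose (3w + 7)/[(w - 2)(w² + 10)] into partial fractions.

At w=2: α = (3·2 + 7)/(2² + 10) = 13/14. β = -α = -13/14, γ = 3 - 2·α = 8/7
Result: (13/14)/(w - 2) - ((13/14)w - 8/7)/(w² + 10)


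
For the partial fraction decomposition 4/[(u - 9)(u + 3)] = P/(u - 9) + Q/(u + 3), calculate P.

Cover-up at u = 9: P = 4/(9 + 3) = 4/12 = 1/3


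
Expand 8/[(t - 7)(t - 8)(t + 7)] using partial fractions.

Using cover-up method: P = -4/7, Q = 8/15, R = 4/105
Result: (-4/7)/(t - 7) + (8/15)/(t - 8) + (4/105)/(t + 7)


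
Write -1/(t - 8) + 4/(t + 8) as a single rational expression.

Common denominator (t - 8)(t + 8). Numerator: -1(t + 8) + 4(t - 8) = (-t - 8) + (4t - 32) = 3t - 40
Result: (3t - 40)/[(t - 8)(t + 8)]


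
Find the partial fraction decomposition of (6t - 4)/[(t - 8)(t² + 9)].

At t=8: α = (6·8 - 4)/(8² + 9) = 44/73. β = -α = -44/73, γ = 6 - 8·α = 86/73
Result: (44/73)/(t - 8) - ((44/73)t - 86/73)/(t² + 9)


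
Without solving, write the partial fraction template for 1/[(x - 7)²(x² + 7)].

Repeated linear + quadratic: A/(x - 7) + B/(x - 7)² + (Cx + D)/(x² + 7)


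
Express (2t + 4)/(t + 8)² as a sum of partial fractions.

(2t + 4) = A(t + 8) + B. At t = -8: B = 2·(-8) + 4 = -12. Coeff of t: A = 2
Result: 2/(t + 8) - 12/(t + 8)²


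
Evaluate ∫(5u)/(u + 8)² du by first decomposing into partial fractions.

Decompose: α = 5, β = 5·(-8) + 0 = -40, so (5u)/(u + 8)² = 5/(u + 8) - 40/(u + 8)². Integrate: ∫ α/(u + 8) du = 5 ln|(u + 8)|; ∫ β/(u + 8)² du = 40/(u + 8). Sum: 5 ln|(u + 8)| + 40/(u + 8) + C


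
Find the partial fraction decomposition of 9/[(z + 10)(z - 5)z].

Using cover-up method: A = 3/50, B = 3/25, C = -9/50
Result: (3/50)/(z + 10) + (3/25)/(z - 5) - (9/50)/z


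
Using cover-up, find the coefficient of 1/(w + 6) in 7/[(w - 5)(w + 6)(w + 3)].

Cover (w + 6), set w=-6: 7/[(-6 - 5)(-6 + 3)] = 7/33


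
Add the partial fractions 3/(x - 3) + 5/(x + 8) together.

Common denominator (x - 3)(x + 8). Numerator: 3(x + 8) + 5(x - 3) = (3x + 24) + (5x - 15) = 8x + 9
Result: (8x + 9)/[(x - 3)(x + 8)]


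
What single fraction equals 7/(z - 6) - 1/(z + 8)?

Common denominator (z - 6)(z + 8). Numerator: 7(z + 8) - 1(z - 6) = (7z + 56) - (z - 6) = 6z + 62
Result: (6z + 62)/[(z - 6)(z + 8)]


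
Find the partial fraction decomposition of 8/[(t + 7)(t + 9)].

8/(t + 7)(t + 9) = P/(t + 7) + Q/(t + 9). P = 8/(-7 + 9) = 4, Q = 8/(-9 + 7) = -4
Result: 4/(t + 7) - 4/(t + 9)


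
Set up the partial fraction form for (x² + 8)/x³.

Repeated linear factor (power 3): α/x + β/x² + γ/x³


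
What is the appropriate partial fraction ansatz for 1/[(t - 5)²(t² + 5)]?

Repeated linear + quadratic: α/(t - 5) + β/(t - 5)² + (γt + δ)/(t² + 5)


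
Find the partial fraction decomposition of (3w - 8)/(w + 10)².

(3w - 8) = α(w + 10) + β. At w = -10: β = 3·(-10) - 8 = -38. Coeff of w: α = 3
Result: 3/(w + 10) - 38/(w + 10)²


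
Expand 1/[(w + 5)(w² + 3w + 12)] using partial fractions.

Cover-up at w = -5: α = 1/((-5)² + 3·(-5) + 12) = 1/22. Then β = -α = -1/22, γ = -α·(3 - 5) = 1/11
Result: (1/22)/(w + 5) - ((1/22)w - 1/11)/(w² + 3w + 12)


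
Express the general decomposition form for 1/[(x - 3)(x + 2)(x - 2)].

Three distinct linear factors: P/(x - 3) + Q/(x + 2) + R/(x - 2)


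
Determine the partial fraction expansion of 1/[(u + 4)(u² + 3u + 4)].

Cover-up at u = -4: α = 1/((-4)² + 3·(-4) + 4) = 1/8. Then β = -α = -1/8, γ = -α·(3 - 4) = 1/8
Result: (1/8)/(u + 4) - ((1/8)u - 1/8)/(u² + 3u + 4)


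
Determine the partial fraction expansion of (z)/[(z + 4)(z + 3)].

At z=-4: P = (1·(-4) + 0)/(-4 + 3) = 4. At z=-3: Q = (1·(-3) + 0)/(-3 + 4) = -3
Result: 4/(z + 4) - 3/(z + 3)


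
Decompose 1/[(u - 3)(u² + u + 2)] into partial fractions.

Cover-up at u = 3: P = 1/(3² + 1·3 + 2) = 1/14. Then Q = -P = -1/14, R = -P·(1 + 3) = -2/7
Result: (1/14)/(u - 3) - ((1/14)u + 2/7)/(u² + u + 2)


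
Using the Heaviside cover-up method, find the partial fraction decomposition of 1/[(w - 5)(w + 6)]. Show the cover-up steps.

Cover (w - 5): set w=5, get α = 1/(5 + 6) = 1/11. Cover (w + 6): set w=-6, get β = 1/(-6 - 5) = -1/11.
Result: (1/11)/(w - 5) - (1/11)/(w + 6)


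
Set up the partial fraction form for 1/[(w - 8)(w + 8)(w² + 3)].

Two linear + quadratic: A/(w - 8) + B/(w + 8) + (Cw + D)/(w² + 3)


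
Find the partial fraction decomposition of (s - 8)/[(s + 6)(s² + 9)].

At s=-6: A = (1·(-6) - 8)/((-6)² + 9) = -14/45. B = -A = 14/45, C = 1 - (-6)·A = -13/15
Result: (-14/45)/(s + 6) + ((14/45)s - 13/15)/(s² + 9)


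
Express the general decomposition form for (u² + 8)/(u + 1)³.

Repeated linear factor (power 3): A/(u + 1) + B/(u + 1)² + C/(u + 1)³


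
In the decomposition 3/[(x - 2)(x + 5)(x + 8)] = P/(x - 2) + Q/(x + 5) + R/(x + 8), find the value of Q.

Cover-up at x = -5: Q = 3/[(-5 - 2)(-5 + 8)] = 3/[(-7)(3)] = -3/21 = -1/7


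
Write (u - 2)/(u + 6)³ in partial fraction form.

(u - 2) = α(u + 6)² + β(u + 6) + γ. At u = -6: γ = 1·(-6) - 2 = -8. Coefficients: α = 0, β = 1
Result: 1/(u + 6)² - 8/(u + 6)³


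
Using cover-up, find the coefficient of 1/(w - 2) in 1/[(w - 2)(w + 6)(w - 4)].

Cover (w - 2), set w=2: 1/[(2 + 6)(2 - 4)] = -1/16


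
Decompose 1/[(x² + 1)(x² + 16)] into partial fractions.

Coefficient matching gives A = C = 0, B = 1/(16-1) = 1/15, D = -B = -1/15
Result: (1/15)/(x² + 1) - (1/15)/(x² + 16)


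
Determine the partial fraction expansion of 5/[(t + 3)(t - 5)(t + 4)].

Using cover-up method: P = -5/8, Q = 5/72, R = 5/9
Result: (-5/8)/(t + 3) + (5/72)/(t - 5) + (5/9)/(t + 4)


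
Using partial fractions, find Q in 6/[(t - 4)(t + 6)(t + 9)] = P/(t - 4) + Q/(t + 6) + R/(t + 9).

Cover-up at t = -6: Q = 6/[(-6 - 4)(-6 + 9)] = 6/[(-10)(3)] = -6/30 = -1/5


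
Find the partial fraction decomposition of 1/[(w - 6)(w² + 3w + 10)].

Cover-up at w = 6: α = 1/(6² + 3·6 + 10) = 1/64. Then β = -α = -1/64, γ = -α·(3 + 6) = -9/64
Result: (1/64)/(w - 6) - ((1/64)w + 9/64)/(w² + 3w + 10)


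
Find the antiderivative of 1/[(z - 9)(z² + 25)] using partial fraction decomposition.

Cover-up at z=9: P = 1/(9²+25) = 1/106. Coeff matching: Q = -1/106, R = -9/106. Decomposition: (1/106)/(z - 9) - ((1/106)z + 9/106)/(z² + 25). Integrate: linear → ln, quadratic → (1/2)ln + arctan: (1/106) ln|(z - 9)| - (1/212) ln(z² + 25) - (9/530) arctan(z/5) + C


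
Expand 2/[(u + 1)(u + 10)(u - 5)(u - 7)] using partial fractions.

Using Heaviside cover-up: (1/216)/(u + 1) - (2/2295)/(u + 10) - (1/90)/(u - 5) + (1/136)/(u - 7)


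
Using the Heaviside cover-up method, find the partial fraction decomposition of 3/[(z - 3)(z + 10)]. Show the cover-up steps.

Cover (z - 3): set z=3, get A = 3/(3 + 10) = 3/13. Cover (z + 10): set z=-10, get B = 3/(-10 - 3) = -3/13.
Result: (3/13)/(z - 3) - (3/13)/(z + 10)


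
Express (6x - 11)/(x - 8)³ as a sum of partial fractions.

(6x - 11) = A(x - 8)² + B(x - 8) + C. At x = 8: C = 6·8 - 11 = 37. Coefficients: A = 0, B = 6
Result: 6/(x - 8)² + 37/(x - 8)³


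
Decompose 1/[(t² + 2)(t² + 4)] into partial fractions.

Coefficient matching gives P = R = 0, Q = 1/(4-2) = 1/2, S = -Q = -1/2
Result: (1/2)/(t² + 2) - (1/2)/(t² + 4)


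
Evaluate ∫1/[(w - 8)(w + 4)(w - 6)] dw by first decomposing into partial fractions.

Cover-up: α = 1/24, β = 1/120, γ = -1/20. Decomposition: (1/24)/(w - 8) + (1/120)/(w + 4) - (1/20)/(w - 6). Integrate each term: (1/24) ln|(w - 8)| + (1/120) ln|(w + 4)| - (1/20) ln|(w - 6)| + C


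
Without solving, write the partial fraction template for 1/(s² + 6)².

Repeated quadratic factor: (αs + β)/(s² + 6) + (γs + δ)/(s² + 6)²


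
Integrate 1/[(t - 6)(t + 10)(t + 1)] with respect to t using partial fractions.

Cover-up: α = 1/112, β = 1/144, γ = -1/63. Decomposition: (1/112)/(t - 6) + (1/144)/(t + 10) - (1/63)/(t + 1). Integrate each term: (1/112) ln|(t - 6)| + (1/144) ln|(t + 10)| - (1/63) ln|(t + 1)| + C


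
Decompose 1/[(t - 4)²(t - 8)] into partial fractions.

Cover-up at t=8: C = 1/(8 - 4)² = 1/16. Cover-up at t=4: B = 1/(4 - 8) = -1/4. Comparing t² coeff: A = -C = -1/16
Result: (-1/16)/(t - 4) - (1/4)/(t - 4)² + (1/16)/(t - 8)


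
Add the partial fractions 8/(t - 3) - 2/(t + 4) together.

Common denominator (t - 3)(t + 4). Numerator: 8(t + 4) - 2(t - 3) = (8t + 32) - (2t - 6) = 6t + 38
Result: (6t + 38)/[(t - 3)(t + 4)]


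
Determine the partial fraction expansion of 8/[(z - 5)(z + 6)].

8/(z - 5)(z + 6) = α/(z - 5) + β/(z + 6). α = 8/(5 + 6) = 8/11, β = 8/(-6 - 5) = -8/11
Result: (8/11)/(z - 5) - (8/11)/(z + 6)


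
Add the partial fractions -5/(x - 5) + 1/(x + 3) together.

Common denominator (x - 5)(x + 3). Numerator: -5(x + 3) + 1(x - 5) = (-5x - 15) + (x - 5) = -4x - 20
Result: (-4x - 20)/[(x - 5)(x + 3)]


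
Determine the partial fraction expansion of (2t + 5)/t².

(2t + 5) = At + B. At t = 0: B = 2·0 + 5 = 5. Coeff of t: A = 2
Result: 2/t + 5/t²


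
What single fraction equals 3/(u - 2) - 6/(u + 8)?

Common denominator (u - 2)(u + 8). Numerator: 3(u + 8) - 6(u - 2) = (3u + 24) - (6u - 12) = -3u + 36
Result: (-3u + 36)/[(u - 2)(u + 8)]


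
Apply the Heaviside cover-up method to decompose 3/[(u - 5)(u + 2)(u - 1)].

Cover (u - 5), u=5: A = 3/[(5 + 2)(5 - 1)] = 3/28. Cover (u + 2), u=-2: B = 3/[(-2 - 5)(-2 - 1)] = 1/7. Cover (u - 1), u=1: C = 3/[(1 - 5)(1 + 2)] = -1/4.
Result: (3/28)/(u - 5) + (1/7)/(u + 2) - (1/4)/(u - 1)


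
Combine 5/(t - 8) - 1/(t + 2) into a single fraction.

Common denominator (t - 8)(t + 2). Numerator: 5(t + 2) - 1(t - 8) = (5t + 10) - (t - 8) = 4t + 18
Result: (4t + 18)/[(t - 8)(t + 2)]


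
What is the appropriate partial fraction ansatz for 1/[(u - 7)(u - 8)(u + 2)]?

Three distinct linear factors: A/(u - 7) + B/(u - 8) + C/(u + 2)


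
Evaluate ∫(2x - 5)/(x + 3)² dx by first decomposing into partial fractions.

Decompose: A = 2, B = 2·(-3) - 5 = -11, so (2x - 5)/(x + 3)² = 2/(x + 3) - 11/(x + 3)². Integrate: ∫ A/(x + 3) dx = 2 ln|(x + 3)|; ∫ B/(x + 3)² dx = 11/(x + 3). Sum: 2 ln|(x + 3)| + 11/(x + 3) + C


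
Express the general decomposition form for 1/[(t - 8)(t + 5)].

Distinct linear factors: P/(t - 8) + Q/(t + 5)


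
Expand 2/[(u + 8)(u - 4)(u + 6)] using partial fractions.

Using cover-up method: α = 1/12, β = 1/60, γ = -1/10
Result: (1/12)/(u + 8) + (1/60)/(u - 4) - (1/10)/(u + 6)


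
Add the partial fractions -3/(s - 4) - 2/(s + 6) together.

Common denominator (s - 4)(s + 6). Numerator: -3(s + 6) - 2(s - 4) = (-3s - 18) - (2s - 8) = -5s - 10
Result: (-5s - 10)/[(s - 4)(s + 6)]


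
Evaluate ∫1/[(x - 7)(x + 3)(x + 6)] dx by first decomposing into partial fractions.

Cover-up: α = 1/130, β = -1/30, γ = 1/39. Decomposition: (1/130)/(x - 7) - (1/30)/(x + 3) + (1/39)/(x + 6). Integrate each term: (1/130) ln|(x - 7)| - (1/30) ln|(x + 3)| + (1/39) ln|(x + 6)| + C


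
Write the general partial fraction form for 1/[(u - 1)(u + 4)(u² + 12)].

Two linear + quadratic: A/(u - 1) + B/(u + 4) + (Cu + D)/(u² + 12)


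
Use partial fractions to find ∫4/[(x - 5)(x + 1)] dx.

Decompose: 4/[(x - 5)(x + 1)] = (2/3)/(x - 5) - (2/3)/(x + 1). Integrate each term: (2/3) ln|(x - 5)| - (2/3) ln|(x + 1)| + C


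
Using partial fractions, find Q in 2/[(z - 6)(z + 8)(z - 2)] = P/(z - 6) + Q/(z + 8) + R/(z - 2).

Cover-up at z = -8: Q = 2/[(-8 - 6)(-8 - 2)] = 2/[(-14)(-10)] = 2/140 = 1/70


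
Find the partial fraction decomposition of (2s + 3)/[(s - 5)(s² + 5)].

At s=5: A = (2·5 + 3)/(5² + 5) = 13/30. B = -A = -13/30, C = 2 - 5·A = -1/6
Result: (13/30)/(s - 5) - ((13/30)s + 1/6)/(s² + 5)


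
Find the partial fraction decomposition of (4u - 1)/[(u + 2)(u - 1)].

At u=-2: P = (4·(-2) - 1)/(-2 - 1) = 3. At u=1: Q = (4·1 - 1)/(1 + 2) = 1
Result: 3/(u + 2) + 1/(u - 1)


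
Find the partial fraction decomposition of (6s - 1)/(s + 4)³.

(6s - 1) = A(s + 4)² + B(s + 4) + C. At s = -4: C = 6·(-4) - 1 = -25. Coefficients: A = 0, B = 6
Result: 6/(s + 4)² - 25/(s + 4)³


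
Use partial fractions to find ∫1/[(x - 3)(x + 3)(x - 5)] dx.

Cover-up: P = -1/12, Q = 1/48, R = 1/16. Decomposition: (-1/12)/(x - 3) + (1/48)/(x + 3) + (1/16)/(x - 5). Integrate each term: (-1/12) ln|(x - 3)| + (1/48) ln|(x + 3)| + (1/16) ln|(x - 5)| + C


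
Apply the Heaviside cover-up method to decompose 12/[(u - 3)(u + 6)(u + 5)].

Cover (u - 3), u=3: P = 12/[(3 + 6)(3 + 5)] = 1/6. Cover (u + 6), u=-6: Q = 12/[(-6 - 3)(-6 + 5)] = 4/3. Cover (u + 5), u=-5: R = 12/[(-5 - 3)(-5 + 6)] = -3/2.
Result: (1/6)/(u - 3) + (4/3)/(u + 6) - (3/2)/(u + 5)


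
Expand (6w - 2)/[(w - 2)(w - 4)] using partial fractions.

At w=2: α = (6·2 - 2)/(2 - 4) = -5. At w=4: β = (6·4 - 2)/(4 - 2) = 11
Result: -5/(w - 2) + 11/(w - 4)


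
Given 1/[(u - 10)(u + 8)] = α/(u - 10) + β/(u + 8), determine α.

Cover-up at u = 10: α = 1/(10 + 8) = 1/18


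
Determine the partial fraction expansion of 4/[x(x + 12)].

4/x(x + 12) = A/x + B/(x + 12). A = 4/(0 + 12) = 1/3, B = 4/(-12 - 0) = -1/3
Result: (1/3)/x - (1/3)/(x + 12)


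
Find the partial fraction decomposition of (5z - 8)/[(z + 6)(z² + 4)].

At z=-6: P = (5·(-6) - 8)/((-6)² + 4) = -19/20. Q = -P = 19/20, R = 5 - (-6)·P = -7/10
Result: (-19/20)/(z + 6) + ((19/20)z - 7/10)/(z² + 4)


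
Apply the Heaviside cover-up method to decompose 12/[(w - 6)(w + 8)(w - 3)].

Cover (w - 6), w=6: α = 12/[(6 + 8)(6 - 3)] = 2/7. Cover (w + 8), w=-8: β = 12/[(-8 - 6)(-8 - 3)] = 6/77. Cover (w - 3), w=3: γ = 12/[(3 - 6)(3 + 8)] = -4/11.
Result: (2/7)/(w - 6) + (6/77)/(w + 8) - (4/11)/(w - 3)


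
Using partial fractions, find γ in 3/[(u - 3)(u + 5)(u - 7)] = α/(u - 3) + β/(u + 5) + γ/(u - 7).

Cover-up at u = 7: γ = 3/[(7 - 3)(7 + 5)] = 3/[(4)(12)] = 3/48 = 1/16


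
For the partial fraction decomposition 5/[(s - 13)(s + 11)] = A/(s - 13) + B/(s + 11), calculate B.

Cover-up at s = -11: B = 5/(-11 - 13) = -5/24


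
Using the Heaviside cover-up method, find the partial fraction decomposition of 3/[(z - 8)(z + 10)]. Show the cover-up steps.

Cover (z - 8): set z=8, get P = 3/(8 + 10) = 1/6. Cover (z + 10): set z=-10, get Q = 3/(-10 - 8) = -1/6.
Result: (1/6)/(z - 8) - (1/6)/(z + 10)


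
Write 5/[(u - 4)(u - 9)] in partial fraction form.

5/(u - 4)(u - 9) = A/(u - 4) + B/(u - 9). A = 5/(4 - 9) = -1, B = 5/(9 - 4) = 1
Result: -1/(u - 4) + 1/(u - 9)


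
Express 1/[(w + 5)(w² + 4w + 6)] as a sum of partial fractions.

Cover-up at w = -5: P = 1/((-5)² + 4·(-5) + 6) = 1/11. Then Q = -P = -1/11, R = -P·(4 - 5) = 1/11
Result: (1/11)/(w + 5) - ((1/11)w - 1/11)/(w² + 4w + 6)


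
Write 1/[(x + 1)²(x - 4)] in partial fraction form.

Cover-up at x=4: R = 1/(4 + 1)² = 1/25. Cover-up at x=-1: Q = 1/(-1 - 4) = -1/5. Comparing x² coeff: P = -R = -1/25
Result: (-1/25)/(x + 1) - (1/5)/(x + 1)² + (1/25)/(x - 4)


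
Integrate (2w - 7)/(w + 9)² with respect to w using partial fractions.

Decompose: α = 2, β = 2·(-9) - 7 = -25, so (2w - 7)/(w + 9)² = 2/(w + 9) - 25/(w + 9)². Integrate: ∫ α/(w + 9) dw = 2 ln|(w + 9)|; ∫ β/(w + 9)² dw = 25/(w + 9). Sum: 2 ln|(w + 9)| + 25/(w + 9) + C


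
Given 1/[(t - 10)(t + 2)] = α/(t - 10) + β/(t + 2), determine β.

Cover-up at t = -2: β = 1/(-2 - 10) = -1/12


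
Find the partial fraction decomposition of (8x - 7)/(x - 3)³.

(8x - 7) = α(x - 3)² + β(x - 3) + γ. At x = 3: γ = 8·3 - 7 = 17. Coefficients: α = 0, β = 8
Result: 8/(x - 3)² + 17/(x - 3)³


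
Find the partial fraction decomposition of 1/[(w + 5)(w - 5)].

1/(w + 5)(w - 5) = α/(w + 5) + β/(w - 5). α = 1/(-5 - 5) = -1/10, β = 1/(5 + 5) = 1/10
Result: (-1/10)/(w + 5) + (1/10)/(w - 5)


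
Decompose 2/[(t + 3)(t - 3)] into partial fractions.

2/(t + 3)(t - 3) = A/(t + 3) + B/(t - 3). A = 2/(-3 - 3) = -1/3, B = 2/(3 + 3) = 1/3
Result: (-1/3)/(t + 3) + (1/3)/(t - 3)


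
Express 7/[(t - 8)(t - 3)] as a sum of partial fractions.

7/(t - 8)(t - 3) = α/(t - 8) + β/(t - 3). α = 7/(8 - 3) = 7/5, β = 7/(3 - 8) = -7/5
Result: (7/5)/(t - 8) - (7/5)/(t - 3)


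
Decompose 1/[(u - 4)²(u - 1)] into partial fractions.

Cover-up at u=1: C = 1/(1 - 4)² = 1/9. Cover-up at u=4: B = 1/(4 - 1) = 1/3. Comparing u² coeff: A = -C = -1/9
Result: (-1/9)/(u - 4) + (1/3)/(u - 4)² + (1/9)/(u - 1)


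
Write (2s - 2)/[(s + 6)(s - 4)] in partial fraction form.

At s=-6: A = (2·(-6) - 2)/(-6 - 4) = 7/5. At s=4: B = (2·4 - 2)/(4 + 6) = 3/5
Result: (7/5)/(s + 6) + (3/5)/(s - 4)


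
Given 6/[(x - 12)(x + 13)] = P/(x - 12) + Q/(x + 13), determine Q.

Cover-up at x = -13: Q = 6/(-13 - 12) = -6/25


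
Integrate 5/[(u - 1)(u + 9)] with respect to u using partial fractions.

Decompose: 5/[(u - 1)(u + 9)] = (1/2)/(u - 1) - (1/2)/(u + 9). Integrate each term: (1/2) ln|(u - 1)| - (1/2) ln|(u + 9)| + C


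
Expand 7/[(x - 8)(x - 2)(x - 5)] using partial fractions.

Using cover-up method: α = 7/18, β = 7/18, γ = -7/9
Result: (7/18)/(x - 8) + (7/18)/(x - 2) - (7/9)/(x - 5)


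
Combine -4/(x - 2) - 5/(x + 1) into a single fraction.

Common denominator (x - 2)(x + 1). Numerator: -4(x + 1) - 5(x - 2) = (-4x - 4) - (5x - 10) = -9x + 6
Result: (-9x + 6)/[(x - 2)(x + 1)]


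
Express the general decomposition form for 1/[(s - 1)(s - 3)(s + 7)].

Three distinct linear factors: A/(s - 1) + B/(s - 3) + C/(s + 7)


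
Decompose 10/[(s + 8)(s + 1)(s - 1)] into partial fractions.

Using cover-up method: α = 10/63, β = -5/7, γ = 5/9
Result: (10/63)/(s + 8) - (5/7)/(s + 1) + (5/9)/(s - 1)


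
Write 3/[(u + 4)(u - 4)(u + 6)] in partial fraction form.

Using cover-up method: P = -3/16, Q = 3/80, R = 3/20
Result: (-3/16)/(u + 4) + (3/80)/(u - 4) + (3/20)/(u + 6)


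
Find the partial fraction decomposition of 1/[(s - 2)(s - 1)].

1/(s - 2)(s - 1) = α/(s - 2) + β/(s - 1). α = 1/(2 - 1) = 1, β = 1/(1 - 2) = -1
Result: 1/(s - 2) - 1/(s - 1)


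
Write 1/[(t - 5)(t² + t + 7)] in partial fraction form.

Cover-up at t = 5: α = 1/(5² + 1·5 + 7) = 1/37. Then β = -α = -1/37, γ = -α·(1 + 5) = -6/37
Result: (1/37)/(t - 5) - ((1/37)t + 6/37)/(t² + t + 7)


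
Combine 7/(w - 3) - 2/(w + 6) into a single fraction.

Common denominator (w - 3)(w + 6). Numerator: 7(w + 6) - 2(w - 3) = (7w + 42) - (2w - 6) = 5w + 48
Result: (5w + 48)/[(w - 3)(w + 6)]


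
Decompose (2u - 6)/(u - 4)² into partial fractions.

(2u - 6) = P(u - 4) + Q. At u = 4: Q = 2·4 - 6 = 2. Coeff of u: P = 2
Result: 2/(u - 4) + 2/(u - 4)²


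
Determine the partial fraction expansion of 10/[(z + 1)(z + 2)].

10/(z + 1)(z + 2) = P/(z + 1) + Q/(z + 2). P = 10/(-1 + 2) = 10, Q = 10/(-2 + 1) = -10
Result: 10/(z + 1) - 10/(z + 2)


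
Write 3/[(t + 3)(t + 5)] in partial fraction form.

3/(t + 3)(t + 5) = P/(t + 3) + Q/(t + 5). P = 3/(-3 + 5) = 3/2, Q = 3/(-5 + 3) = -3/2
Result: (3/2)/(t + 3) - (3/2)/(t + 5)


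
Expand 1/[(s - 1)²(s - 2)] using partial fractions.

Cover-up at s=2: γ = 1/(2 - 1)² = 1. Cover-up at s=1: β = 1/(1 - 2) = -1. Comparing s² coeff: α = -γ = -1
Result: -1/(s - 1) - 1/(s - 1)² + 1/(s - 2)


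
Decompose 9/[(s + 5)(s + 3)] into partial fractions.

9/(s + 5)(s + 3) = A/(s + 5) + B/(s + 3). A = 9/(-5 + 3) = -9/2, B = 9/(-3 + 5) = 9/2
Result: (-9/2)/(s + 5) + (9/2)/(s + 3)


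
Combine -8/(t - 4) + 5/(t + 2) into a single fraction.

Common denominator (t - 4)(t + 2). Numerator: -8(t + 2) + 5(t - 4) = (-8t - 16) + (5t - 20) = -3t - 36
Result: (-3t - 36)/[(t - 4)(t + 2)]


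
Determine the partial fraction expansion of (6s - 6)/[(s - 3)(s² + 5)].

At s=3: P = (6·3 - 6)/(3² + 5) = 6/7. Q = -P = -6/7, R = 6 - 3·P = 24/7
Result: (6/7)/(s - 3) - ((6/7)s - 24/7)/(s² + 5)


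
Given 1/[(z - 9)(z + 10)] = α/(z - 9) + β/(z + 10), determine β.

Cover-up at z = -10: β = 1/(-10 - 9) = -1/19


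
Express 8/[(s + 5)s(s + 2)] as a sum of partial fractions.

Using cover-up method: A = 8/15, B = 4/5, C = -4/3
Result: (8/15)/(s + 5) + (4/5)/s - (4/3)/(s + 2)


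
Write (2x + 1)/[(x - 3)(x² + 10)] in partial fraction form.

At x=3: α = (2·3 + 1)/(3² + 10) = 7/19. β = -α = -7/19, γ = 2 - 3·α = 17/19
Result: (7/19)/(x - 3) - ((7/19)x - 17/19)/(x² + 10)


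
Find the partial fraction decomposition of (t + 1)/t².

(t + 1) = Pt + Q. At t = 0: Q = 1·0 + 1 = 1. Coeff of t: P = 1
Result: 1/t + 1/t²


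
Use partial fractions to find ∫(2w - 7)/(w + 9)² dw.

Decompose: A = 2, B = 2·(-9) - 7 = -25, so (2w - 7)/(w + 9)² = 2/(w + 9) - 25/(w + 9)². Integrate: ∫ A/(w + 9) dw = 2 ln|(w + 9)|; ∫ B/(w + 9)² dw = 25/(w + 9). Sum: 2 ln|(w + 9)| + 25/(w + 9) + C


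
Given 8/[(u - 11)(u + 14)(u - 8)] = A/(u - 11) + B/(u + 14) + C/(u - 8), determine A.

Cover-up at u = 11: A = 8/[(11 + 14)(11 - 8)] = 8/[(25)(3)] = 8/75


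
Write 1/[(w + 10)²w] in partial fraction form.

Cover-up at w=0: C = 1/(0 + 10)² = 1/100. Cover-up at w=-10: B = 1/(-10 - 0) = -1/10. Comparing w² coeff: A = -C = -1/100
Result: (-1/100)/(w + 10) - (1/10)/(w + 10)² + (1/100)/w


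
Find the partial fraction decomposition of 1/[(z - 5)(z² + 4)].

Cover-up at z = 5: A = 1/(5² + 4) = 1/29. Then B = -A = -1/29, C = -A·(0 + 5) = -5/29
Result: (1/29)/(z - 5) - ((1/29)z + 5/29)/(z² + 4)


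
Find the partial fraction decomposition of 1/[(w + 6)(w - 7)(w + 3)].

Using cover-up method: A = 1/39, B = 1/130, C = -1/30
Result: (1/39)/(w + 6) + (1/130)/(w - 7) - (1/30)/(w + 3)


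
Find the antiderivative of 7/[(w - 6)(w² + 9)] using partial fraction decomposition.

Cover-up at w=6: α = 7/(6²+9) = 7/45. Coeff matching: β = -7/45, γ = -14/15. Decomposition: (7/45)/(w - 6) - ((7/45)w + 14/15)/(w² + 9). Integrate: linear → ln, quadratic → (1/2)ln + arctan: (7/45) ln|(w - 6)| - (7/90) ln(w² + 9) - (14/45) arctan(w/3) + C


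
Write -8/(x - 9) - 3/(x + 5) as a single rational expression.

Common denominator (x - 9)(x + 5). Numerator: -8(x + 5) - 3(x - 9) = (-8x - 40) - (3x - 27) = -11x - 13
Result: (-11x - 13)/[(x - 9)(x + 5)]


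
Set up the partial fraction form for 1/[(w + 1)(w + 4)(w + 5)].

Three distinct linear factors: A/(w + 1) + B/(w + 4) + C/(w + 5)


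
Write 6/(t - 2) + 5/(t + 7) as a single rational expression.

Common denominator (t - 2)(t + 7). Numerator: 6(t + 7) + 5(t - 2) = (6t + 42) + (5t - 10) = 11t + 32
Result: (11t + 32)/[(t - 2)(t + 7)]


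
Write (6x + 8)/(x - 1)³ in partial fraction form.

(6x + 8) = P(x - 1)² + Q(x - 1) + R. At x = 1: R = 6·1 + 8 = 14. Coefficients: P = 0, Q = 6
Result: 6/(x - 1)² + 14/(x - 1)³


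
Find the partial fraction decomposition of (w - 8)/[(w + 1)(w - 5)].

At w=-1: P = (1·(-1) - 8)/(-1 - 5) = 3/2. At w=5: Q = (1·5 - 8)/(5 + 1) = -1/2
Result: (3/2)/(w + 1) - (1/2)/(w - 5)


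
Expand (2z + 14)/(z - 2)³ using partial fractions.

(2z + 14) = A(z - 2)² + B(z - 2) + C. At z = 2: C = 2·2 + 14 = 18. Coefficients: A = 0, B = 2
Result: 2/(z - 2)² + 18/(z - 2)³


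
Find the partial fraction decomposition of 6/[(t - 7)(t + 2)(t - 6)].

Using cover-up method: A = 2/3, B = 1/12, C = -3/4
Result: (2/3)/(t - 7) + (1/12)/(t + 2) - (3/4)/(t - 6)


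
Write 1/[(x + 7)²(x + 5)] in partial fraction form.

Cover-up at x=-5: C = 1/(-5 + 7)² = 1/4. Cover-up at x=-7: B = 1/(-7 + 5) = -1/2. Comparing x² coeff: A = -C = -1/4
Result: (-1/4)/(x + 7) - (1/2)/(x + 7)² + (1/4)/(x + 5)


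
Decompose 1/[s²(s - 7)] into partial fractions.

Cover-up at s=7: R = 1/(7 - 0)² = 1/49. Cover-up at s=0: Q = 1/(0 - 7) = -1/7. Comparing s² coeff: P = -R = -1/49
Result: (-1/49)/s - (1/7)/s² + (1/49)/(s - 7)


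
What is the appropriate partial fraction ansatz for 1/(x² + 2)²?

Repeated quadratic factor: (Px + Q)/(x² + 2) + (Rx + S)/(x² + 2)²


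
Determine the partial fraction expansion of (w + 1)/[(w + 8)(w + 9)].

At w=-8: P = (1·(-8) + 1)/(-8 + 9) = -7. At w=-9: Q = (1·(-9) + 1)/(-9 + 8) = 8
Result: -7/(w + 8) + 8/(w + 9)


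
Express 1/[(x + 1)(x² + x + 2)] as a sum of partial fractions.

Cover-up at x = -1: P = 1/((-1)² + 1·(-1) + 2) = 1/2. Then Q = -P = -1/2, R = -P·(1 - 1) = 0
Result: (1/2)/(x + 1) - ((1/2)x)/(x² + x + 2)


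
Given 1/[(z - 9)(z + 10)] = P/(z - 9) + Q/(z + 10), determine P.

Cover-up at z = 9: P = 1/(9 + 10) = 1/19


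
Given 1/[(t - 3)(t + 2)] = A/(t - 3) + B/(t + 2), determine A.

Cover-up at t = 3: A = 1/(3 + 2) = 1/5


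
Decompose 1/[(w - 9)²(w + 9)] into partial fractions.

Cover-up at w=-9: C = 1/(-9 - 9)² = 1/324. Cover-up at w=9: B = 1/(9 + 9) = 1/18. Comparing w² coeff: A = -C = -1/324
Result: (-1/324)/(w - 9) + (1/18)/(w - 9)² + (1/324)/(w + 9)


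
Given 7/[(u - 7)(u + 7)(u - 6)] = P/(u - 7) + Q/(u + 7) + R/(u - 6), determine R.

Cover-up at u = 6: R = 7/[(6 - 7)(6 + 7)] = 7/[(-1)(13)] = -7/13


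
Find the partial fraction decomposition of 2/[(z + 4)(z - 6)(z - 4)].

Using cover-up method: P = 1/40, Q = 1/10, R = -1/8
Result: (1/40)/(z + 4) + (1/10)/(z - 6) - (1/8)/(z - 4)


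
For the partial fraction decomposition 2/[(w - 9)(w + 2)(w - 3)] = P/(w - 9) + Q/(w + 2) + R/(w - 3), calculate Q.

Cover-up at w = -2: Q = 2/[(-2 - 9)(-2 - 3)] = 2/[(-11)(-5)] = 2/55


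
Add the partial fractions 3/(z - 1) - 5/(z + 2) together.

Common denominator (z - 1)(z + 2). Numerator: 3(z + 2) - 5(z - 1) = (3z + 6) - (5z - 5) = -2z + 11
Result: (-2z + 11)/[(z - 1)(z + 2)]


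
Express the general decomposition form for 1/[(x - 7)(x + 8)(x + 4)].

Three distinct linear factors: P/(x - 7) + Q/(x + 8) + R/(x + 4)


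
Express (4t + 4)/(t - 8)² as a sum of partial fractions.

(4t + 4) = P(t - 8) + Q. At t = 8: Q = 4·8 + 4 = 36. Coeff of t: P = 4
Result: 4/(t - 8) + 36/(t - 8)²


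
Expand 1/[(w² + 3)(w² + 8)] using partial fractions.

Coefficient matching gives A = C = 0, B = 1/(8-3) = 1/5, D = -B = -1/5
Result: (1/5)/(w² + 3) - (1/5)/(w² + 8)


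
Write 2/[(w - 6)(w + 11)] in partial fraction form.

2/(w - 6)(w + 11) = A/(w - 6) + B/(w + 11). A = 2/(6 + 11) = 2/17, B = 2/(-11 - 6) = -2/17
Result: (2/17)/(w - 6) - (2/17)/(w + 11)


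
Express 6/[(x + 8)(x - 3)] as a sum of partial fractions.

6/(x + 8)(x - 3) = P/(x + 8) + Q/(x - 3). P = 6/(-8 - 3) = -6/11, Q = 6/(3 + 8) = 6/11
Result: (-6/11)/(x + 8) + (6/11)/(x - 3)


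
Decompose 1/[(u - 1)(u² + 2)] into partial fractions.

Cover-up at u = 1: α = 1/(1² + 2) = 1/3. Then β = -α = -1/3, γ = -α·(0 + 1) = -1/3
Result: (1/3)/(u - 1) - ((1/3)u + 1/3)/(u² + 2)


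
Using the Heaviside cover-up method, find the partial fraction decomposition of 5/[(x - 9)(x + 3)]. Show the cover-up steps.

Cover (x - 9): set x=9, get α = 5/(9 + 3) = 5/12. Cover (x + 3): set x=-3, get β = 5/(-3 - 9) = -5/12.
Result: (5/12)/(x - 9) - (5/12)/(x + 3)


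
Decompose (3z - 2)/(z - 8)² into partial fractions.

(3z - 2) = A(z - 8) + B. At z = 8: B = 3·8 - 2 = 22. Coeff of z: A = 3
Result: 3/(z - 8) + 22/(z - 8)²


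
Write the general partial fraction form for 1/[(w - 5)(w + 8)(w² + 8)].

Two linear + quadratic: α/(w - 5) + β/(w + 8) + (γw + δ)/(w² + 8)


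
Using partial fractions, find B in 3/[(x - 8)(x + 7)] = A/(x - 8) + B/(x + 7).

Cover-up at x = -7: B = 3/(-7 - 8) = -3/15 = -1/5


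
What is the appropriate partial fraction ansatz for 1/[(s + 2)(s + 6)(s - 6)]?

Three distinct linear factors: P/(s + 2) + Q/(s + 6) + R/(s - 6)


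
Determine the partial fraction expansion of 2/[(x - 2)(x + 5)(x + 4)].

Using cover-up method: A = 1/21, B = 2/7, C = -1/3
Result: (1/21)/(x - 2) + (2/7)/(x + 5) - (1/3)/(x + 4)


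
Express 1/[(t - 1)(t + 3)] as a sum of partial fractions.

1/(t - 1)(t + 3) = α/(t - 1) + β/(t + 3). α = 1/(1 + 3) = 1/4, β = 1/(-3 - 1) = -1/4
Result: (1/4)/(t - 1) - (1/4)/(t + 3)


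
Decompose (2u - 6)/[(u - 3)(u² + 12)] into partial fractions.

At u=3: α = (2·3 - 6)/(3² + 12) = 0. β = -α = 0, γ = 2 - 3·α = 2
Result: (2)/(u² + 12)


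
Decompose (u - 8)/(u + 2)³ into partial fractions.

(u - 8) = α(u + 2)² + β(u + 2) + γ. At u = -2: γ = 1·(-2) - 8 = -10. Coefficients: α = 0, β = 1
Result: 1/(u + 2)² - 10/(u + 2)³


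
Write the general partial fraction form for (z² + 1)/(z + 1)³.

Repeated linear factor (power 3): α/(z + 1) + β/(z + 1)² + γ/(z + 1)³


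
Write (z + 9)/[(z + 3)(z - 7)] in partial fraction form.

At z=-3: α = (1·(-3) + 9)/(-3 - 7) = -3/5. At z=7: β = (1·7 + 9)/(7 + 3) = 8/5
Result: (-3/5)/(z + 3) + (8/5)/(z - 7)


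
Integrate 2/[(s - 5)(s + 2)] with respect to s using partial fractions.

Decompose: 2/[(s - 5)(s + 2)] = (2/7)/(s - 5) - (2/7)/(s + 2). Integrate each term: (2/7) ln|(s - 5)| - (2/7) ln|(s + 2)| + C


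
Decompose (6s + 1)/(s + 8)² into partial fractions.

(6s + 1) = α(s + 8) + β. At s = -8: β = 6·(-8) + 1 = -47. Coeff of s: α = 6
Result: 6/(s + 8) - 47/(s + 8)²


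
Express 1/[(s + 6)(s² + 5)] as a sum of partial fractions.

Cover-up at s = -6: A = 1/((-6)² + 5) = 1/41. Then B = -A = -1/41, C = -A·(0 - 6) = 6/41
Result: (1/41)/(s + 6) - ((1/41)s - 6/41)/(s² + 5)


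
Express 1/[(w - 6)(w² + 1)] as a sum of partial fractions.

Cover-up at w = 6: A = 1/(6² + 1) = 1/37. Then B = -A = -1/37, C = -A·(0 + 6) = -6/37
Result: (1/37)/(w - 6) - ((1/37)w + 6/37)/(w² + 1)


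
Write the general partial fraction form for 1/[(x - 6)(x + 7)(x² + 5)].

Two linear + quadratic: A/(x - 6) + B/(x + 7) + (Cx + D)/(x² + 5)


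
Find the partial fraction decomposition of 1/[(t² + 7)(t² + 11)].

Coefficient matching gives α = γ = 0, β = 1/(11-7) = 1/4, δ = -β = -1/4
Result: (1/4)/(t² + 7) - (1/4)/(t² + 11)


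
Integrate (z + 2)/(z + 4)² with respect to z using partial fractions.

Decompose: P = 1, Q = 1·(-4) + 2 = -2, so (z + 2)/(z + 4)² = 1/(z + 4) - 2/(z + 4)². Integrate: ∫ P/(z + 4) dz = ln|(z + 4)|; ∫ Q/(z + 4)² dz = 2/(z + 4). Sum: ln|(z + 4)| + 2/(z + 4) + C


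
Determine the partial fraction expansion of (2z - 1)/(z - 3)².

(2z - 1) = α(z - 3) + β. At z = 3: β = 2·3 - 1 = 5. Coeff of z: α = 2
Result: 2/(z - 3) + 5/(z - 3)²


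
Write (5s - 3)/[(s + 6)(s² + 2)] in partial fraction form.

At s=-6: P = (5·(-6) - 3)/((-6)² + 2) = -33/38. Q = -P = 33/38, R = 5 - (-6)·P = -4/19
Result: (-33/38)/(s + 6) + ((33/38)s - 4/19)/(s² + 2)


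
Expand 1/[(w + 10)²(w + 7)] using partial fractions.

Cover-up at w=-7: R = 1/(-7 + 10)² = 1/9. Cover-up at w=-10: Q = 1/(-10 + 7) = -1/3. Comparing w² coeff: P = -R = -1/9
Result: (-1/9)/(w + 10) - (1/3)/(w + 10)² + (1/9)/(w + 7)


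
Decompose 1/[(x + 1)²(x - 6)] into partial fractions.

Cover-up at x=6: γ = 1/(6 + 1)² = 1/49. Cover-up at x=-1: β = 1/(-1 - 6) = -1/7. Comparing x² coeff: α = -γ = -1/49
Result: (-1/49)/(x + 1) - (1/7)/(x + 1)² + (1/49)/(x - 6)


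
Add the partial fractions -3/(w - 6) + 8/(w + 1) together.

Common denominator (w - 6)(w + 1). Numerator: -3(w + 1) + 8(w - 6) = (-3w - 3) + (8w - 48) = 5w - 51
Result: (5w - 51)/[(w - 6)(w + 1)]


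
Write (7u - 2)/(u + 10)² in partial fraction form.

(7u - 2) = α(u + 10) + β. At u = -10: β = 7·(-10) - 2 = -72. Coeff of u: α = 7
Result: 7/(u + 10) - 72/(u + 10)²


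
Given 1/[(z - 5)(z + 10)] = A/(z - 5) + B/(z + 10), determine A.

Cover-up at z = 5: A = 1/(5 + 10) = 1/15


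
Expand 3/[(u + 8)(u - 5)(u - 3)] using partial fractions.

Using cover-up method: α = 3/143, β = 3/26, γ = -3/22
Result: (3/143)/(u + 8) + (3/26)/(u - 5) - (3/22)/(u - 3)


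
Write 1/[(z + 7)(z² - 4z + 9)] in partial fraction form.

Cover-up at z = -7: A = 1/((-7)² - 4·(-7) + 9) = 1/86. Then B = -A = -1/86, C = -A·(-4 - 7) = 11/86
Result: (1/86)/(z + 7) - ((1/86)z - 11/86)/(z² - 4z + 9)


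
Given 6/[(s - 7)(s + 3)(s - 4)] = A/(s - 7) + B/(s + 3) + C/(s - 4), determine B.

Cover-up at s = -3: B = 6/[(-3 - 7)(-3 - 4)] = 6/[(-10)(-7)] = 6/70 = 3/35


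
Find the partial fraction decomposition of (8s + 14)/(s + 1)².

(8s + 14) = A(s + 1) + B. At s = -1: B = 8·(-1) + 14 = 6. Coeff of s: A = 8
Result: 8/(s + 1) + 6/(s + 1)²


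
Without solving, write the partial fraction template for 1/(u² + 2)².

Repeated quadratic factor: (Au + B)/(u² + 2) + (Cu + D)/(u² + 2)²


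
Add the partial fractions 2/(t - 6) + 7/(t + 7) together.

Common denominator (t - 6)(t + 7). Numerator: 2(t + 7) + 7(t - 6) = (2t + 14) + (7t - 42) = 9t - 28
Result: (9t - 28)/[(t - 6)(t + 7)]


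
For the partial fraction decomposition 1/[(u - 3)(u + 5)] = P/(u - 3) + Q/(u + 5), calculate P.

Cover-up at u = 3: P = 1/(3 + 5) = 1/8


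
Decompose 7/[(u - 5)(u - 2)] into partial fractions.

7/(u - 5)(u - 2) = A/(u - 5) + B/(u - 2). A = 7/(5 - 2) = 7/3, B = 7/(2 - 5) = -7/3
Result: (7/3)/(u - 5) - (7/3)/(u - 2)


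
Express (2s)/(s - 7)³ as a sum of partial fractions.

(2s) = P(s - 7)² + Q(s - 7) + R. At s = 7: R = 2·7 + 0 = 14. Coefficients: P = 0, Q = 2
Result: 2/(s - 7)² + 14/(s - 7)³


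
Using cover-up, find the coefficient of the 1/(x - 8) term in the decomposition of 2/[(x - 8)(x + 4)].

Cover (x - 8), set x=8: 2/((x + 4) at x=8) = 2/(12) = 1/6


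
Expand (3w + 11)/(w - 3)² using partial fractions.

(3w + 11) = α(w - 3) + β. At w = 3: β = 3·3 + 11 = 20. Coeff of w: α = 3
Result: 3/(w - 3) + 20/(w - 3)²


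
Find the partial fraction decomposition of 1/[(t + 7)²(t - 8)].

Cover-up at t=8: γ = 1/(8 + 7)² = 1/225. Cover-up at t=-7: β = 1/(-7 - 8) = -1/15. Comparing t² coeff: α = -γ = -1/225
Result: (-1/225)/(t + 7) - (1/15)/(t + 7)² + (1/225)/(t - 8)


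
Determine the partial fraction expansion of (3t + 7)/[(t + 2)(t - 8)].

At t=-2: α = (3·(-2) + 7)/(-2 - 8) = -1/10. At t=8: β = (3·8 + 7)/(8 + 2) = 31/10
Result: (-1/10)/(t + 2) + (31/10)/(t - 8)


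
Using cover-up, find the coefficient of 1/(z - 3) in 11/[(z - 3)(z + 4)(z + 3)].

Cover (z - 3), set z=3: 11/[(3 + 4)(3 + 3)] = 11/42


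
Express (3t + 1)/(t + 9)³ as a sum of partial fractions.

(3t + 1) = α(t + 9)² + β(t + 9) + γ. At t = -9: γ = 3·(-9) + 1 = -26. Coefficients: α = 0, β = 3
Result: 3/(t + 9)² - 26/(t + 9)³


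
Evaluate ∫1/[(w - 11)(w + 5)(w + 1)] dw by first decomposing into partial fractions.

Cover-up: A = 1/192, B = 1/64, C = -1/48. Decomposition: (1/192)/(w - 11) + (1/64)/(w + 5) - (1/48)/(w + 1). Integrate each term: (1/192) ln|(w - 11)| + (1/64) ln|(w + 5)| - (1/48) ln|(w + 1)| + C


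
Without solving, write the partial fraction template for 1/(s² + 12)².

Repeated quadratic factor: (αs + β)/(s² + 12) + (γs + δ)/(s² + 12)²


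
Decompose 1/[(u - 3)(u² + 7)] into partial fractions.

Cover-up at u = 3: P = 1/(3² + 7) = 1/16. Then Q = -P = -1/16, R = -P·(0 + 3) = -3/16
Result: (1/16)/(u - 3) - ((1/16)u + 3/16)/(u² + 7)


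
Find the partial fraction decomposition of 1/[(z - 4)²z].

Cover-up at z=0: C = 1/(0 - 4)² = 1/16. Cover-up at z=4: B = 1/(4 - 0) = 1/4. Comparing z² coeff: A = -C = -1/16
Result: (-1/16)/(z - 4) + (1/4)/(z - 4)² + (1/16)/z


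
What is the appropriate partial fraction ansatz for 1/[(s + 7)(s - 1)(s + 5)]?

Three distinct linear factors: P/(s + 7) + Q/(s - 1) + R/(s + 5)


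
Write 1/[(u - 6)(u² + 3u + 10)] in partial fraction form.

Cover-up at u = 6: α = 1/(6² + 3·6 + 10) = 1/64. Then β = -α = -1/64, γ = -α·(3 + 6) = -9/64
Result: (1/64)/(u - 6) - ((1/64)u + 9/64)/(u² + 3u + 10)


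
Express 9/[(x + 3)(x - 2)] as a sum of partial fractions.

9/(x + 3)(x - 2) = α/(x + 3) + β/(x - 2). α = 9/(-3 - 2) = -9/5, β = 9/(2 + 3) = 9/5
Result: (-9/5)/(x + 3) + (9/5)/(x - 2)


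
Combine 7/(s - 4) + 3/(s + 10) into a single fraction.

Common denominator (s - 4)(s + 10). Numerator: 7(s + 10) + 3(s - 4) = (7s + 70) + (3s - 12) = 10s + 58
Result: (10s + 58)/[(s - 4)(s + 10)]


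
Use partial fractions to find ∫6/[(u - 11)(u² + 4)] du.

Cover-up at u=11: P = 6/(11²+4) = 6/125. Coeff matching: Q = -6/125, R = -66/125. Decomposition: (6/125)/(u - 11) - ((6/125)u + 66/125)/(u² + 4). Integrate: linear → ln, quadratic → (1/2)ln + arctan: (6/125) ln|(u - 11)| - (3/125) ln(u² + 4) - (33/125) arctan(u/2) + C


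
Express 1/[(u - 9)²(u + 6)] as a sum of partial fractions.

Cover-up at u=-6: R = 1/(-6 - 9)² = 1/225. Cover-up at u=9: Q = 1/(9 + 6) = 1/15. Comparing u² coeff: P = -R = -1/225
Result: (-1/225)/(u - 9) + (1/15)/(u - 9)² + (1/225)/(u + 6)


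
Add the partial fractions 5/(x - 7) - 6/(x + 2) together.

Common denominator (x - 7)(x + 2). Numerator: 5(x + 2) - 6(x - 7) = (5x + 10) - (6x - 42) = -x + 52
Result: (-x + 52)/[(x - 7)(x + 2)]
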